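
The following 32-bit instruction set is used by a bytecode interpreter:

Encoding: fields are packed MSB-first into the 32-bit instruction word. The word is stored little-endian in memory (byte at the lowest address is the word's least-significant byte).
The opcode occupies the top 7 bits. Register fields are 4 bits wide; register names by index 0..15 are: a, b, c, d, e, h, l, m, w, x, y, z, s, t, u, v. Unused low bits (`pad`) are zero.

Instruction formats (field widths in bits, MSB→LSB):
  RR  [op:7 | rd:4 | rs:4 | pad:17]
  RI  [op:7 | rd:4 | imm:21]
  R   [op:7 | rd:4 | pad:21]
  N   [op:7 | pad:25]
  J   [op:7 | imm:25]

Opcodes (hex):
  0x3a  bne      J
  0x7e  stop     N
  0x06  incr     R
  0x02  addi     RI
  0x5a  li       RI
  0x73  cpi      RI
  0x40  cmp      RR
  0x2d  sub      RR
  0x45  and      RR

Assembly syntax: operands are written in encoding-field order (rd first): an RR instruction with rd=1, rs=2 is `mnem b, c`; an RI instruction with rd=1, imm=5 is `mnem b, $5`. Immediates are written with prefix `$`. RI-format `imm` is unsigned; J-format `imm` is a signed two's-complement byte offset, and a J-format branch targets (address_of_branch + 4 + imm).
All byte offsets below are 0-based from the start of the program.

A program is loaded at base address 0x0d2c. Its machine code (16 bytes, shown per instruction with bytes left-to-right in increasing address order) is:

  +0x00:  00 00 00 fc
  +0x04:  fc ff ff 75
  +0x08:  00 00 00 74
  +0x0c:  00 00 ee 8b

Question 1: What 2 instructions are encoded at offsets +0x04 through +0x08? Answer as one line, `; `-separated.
bne $-4; bne $0

+0x04: fc ff ff 75 ⇒ word 0x75fffffc (little)
  top 7b → 0x3a → bne [J]
  imm: (w>>0)&0x1ffffff=0x1fffffc (s25→-4) → $-4
+0x08: 00 00 00 74 ⇒ word 0x74000000 (little)
  top 7b → 0x3a → bne [J]
  imm: (w>>0)&0x1ffffff=0x0 → $0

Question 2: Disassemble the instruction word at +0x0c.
and v, m

+0x0c: 00 00 ee 8b ⇒ word 0x8bee0000 (little)
  op=0x8bee0000>>25=0x45 ⇒ and (RR)
  rd@[24:21]=0xf ⇒ v
  rs@[20:17]=0x7 ⇒ m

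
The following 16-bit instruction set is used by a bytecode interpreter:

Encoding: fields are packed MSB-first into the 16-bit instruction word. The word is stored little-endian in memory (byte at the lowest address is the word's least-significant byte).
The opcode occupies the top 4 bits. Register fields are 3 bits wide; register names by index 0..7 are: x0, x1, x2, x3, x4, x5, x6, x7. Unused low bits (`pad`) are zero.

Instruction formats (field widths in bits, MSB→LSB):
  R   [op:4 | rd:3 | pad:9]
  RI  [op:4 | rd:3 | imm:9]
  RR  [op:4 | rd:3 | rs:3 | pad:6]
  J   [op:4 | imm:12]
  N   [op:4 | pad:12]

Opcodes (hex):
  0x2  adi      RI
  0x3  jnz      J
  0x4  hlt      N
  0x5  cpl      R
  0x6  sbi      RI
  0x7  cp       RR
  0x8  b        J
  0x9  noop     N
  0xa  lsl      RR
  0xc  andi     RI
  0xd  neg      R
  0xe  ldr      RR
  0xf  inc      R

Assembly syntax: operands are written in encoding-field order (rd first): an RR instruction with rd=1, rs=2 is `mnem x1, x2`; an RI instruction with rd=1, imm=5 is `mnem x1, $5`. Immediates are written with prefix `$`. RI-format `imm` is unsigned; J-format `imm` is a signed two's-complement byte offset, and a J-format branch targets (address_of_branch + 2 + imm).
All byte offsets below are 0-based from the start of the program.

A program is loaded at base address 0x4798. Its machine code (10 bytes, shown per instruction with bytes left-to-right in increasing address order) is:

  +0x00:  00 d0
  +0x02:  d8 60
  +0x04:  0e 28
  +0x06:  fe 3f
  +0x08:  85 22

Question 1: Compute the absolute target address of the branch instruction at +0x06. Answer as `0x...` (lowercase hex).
0x479e

@+06  little-endian(fe 3f) = 0x3ffe
  opcode bits[15:12]=0x3: jnz/J
  imm: (w>>0)&0xfff=0xffe (s12→-2) → $-2
  target = base 0x4798 + off 0x06 + 2 + imm -2 = 0x479e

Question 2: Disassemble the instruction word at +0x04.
adi x4, $14

off 0x04: read 0e 28 as little → 0x280e
  top 4b → 0x2 → adi [RI]
  [11:9] rd=4 = x4
  [8:0] imm=14 = $14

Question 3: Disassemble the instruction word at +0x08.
@+08  little-endian(85 22) = 0x2285
  opcode bits[15:12]=0x2: adi/RI
  [11:9] rd=1 = x1
  [8:0] imm=133 = $133

adi x1, $133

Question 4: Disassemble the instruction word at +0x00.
[00] 00 d0 → 0xd000
  op=0xd000>>12=0xd ⇒ neg (R)
  [11:9] rd=0 = x0

neg x0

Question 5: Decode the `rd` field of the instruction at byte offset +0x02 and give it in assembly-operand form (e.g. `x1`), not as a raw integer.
+0x02: d8 60 ⇒ word 0x60d8 (little)
  opcode bits[15:12]=0x6: sbi/RI
  [11:9] rd=0 = x0
  [8:0] imm=216 = $216

x0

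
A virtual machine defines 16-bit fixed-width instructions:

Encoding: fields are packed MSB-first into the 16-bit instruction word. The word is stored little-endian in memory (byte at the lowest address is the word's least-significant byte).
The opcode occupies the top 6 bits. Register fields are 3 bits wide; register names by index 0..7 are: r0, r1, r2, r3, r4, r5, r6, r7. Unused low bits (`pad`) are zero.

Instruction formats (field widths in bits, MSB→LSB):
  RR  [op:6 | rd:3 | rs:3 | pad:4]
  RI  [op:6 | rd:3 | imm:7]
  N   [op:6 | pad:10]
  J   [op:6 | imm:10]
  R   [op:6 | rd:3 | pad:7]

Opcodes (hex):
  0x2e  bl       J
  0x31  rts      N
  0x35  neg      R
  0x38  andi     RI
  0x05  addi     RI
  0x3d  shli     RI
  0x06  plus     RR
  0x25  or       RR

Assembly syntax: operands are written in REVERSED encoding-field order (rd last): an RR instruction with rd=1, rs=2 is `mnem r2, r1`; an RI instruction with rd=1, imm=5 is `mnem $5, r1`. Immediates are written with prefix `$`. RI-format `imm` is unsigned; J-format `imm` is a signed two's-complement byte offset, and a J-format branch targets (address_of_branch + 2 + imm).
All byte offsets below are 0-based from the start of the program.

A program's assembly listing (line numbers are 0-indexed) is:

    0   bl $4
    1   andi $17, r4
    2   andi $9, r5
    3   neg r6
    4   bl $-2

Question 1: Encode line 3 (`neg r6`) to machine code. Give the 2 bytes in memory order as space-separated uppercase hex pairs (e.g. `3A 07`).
3. neg fields op=0x35:6|rd=6:3|pad=0:7 → word d700h → 00 d7

00 D7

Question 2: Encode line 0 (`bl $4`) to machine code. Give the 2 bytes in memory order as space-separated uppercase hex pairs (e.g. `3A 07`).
04 B8

0. bl fields op=0x2e:6|imm=4:10 → word b804h → 04 b8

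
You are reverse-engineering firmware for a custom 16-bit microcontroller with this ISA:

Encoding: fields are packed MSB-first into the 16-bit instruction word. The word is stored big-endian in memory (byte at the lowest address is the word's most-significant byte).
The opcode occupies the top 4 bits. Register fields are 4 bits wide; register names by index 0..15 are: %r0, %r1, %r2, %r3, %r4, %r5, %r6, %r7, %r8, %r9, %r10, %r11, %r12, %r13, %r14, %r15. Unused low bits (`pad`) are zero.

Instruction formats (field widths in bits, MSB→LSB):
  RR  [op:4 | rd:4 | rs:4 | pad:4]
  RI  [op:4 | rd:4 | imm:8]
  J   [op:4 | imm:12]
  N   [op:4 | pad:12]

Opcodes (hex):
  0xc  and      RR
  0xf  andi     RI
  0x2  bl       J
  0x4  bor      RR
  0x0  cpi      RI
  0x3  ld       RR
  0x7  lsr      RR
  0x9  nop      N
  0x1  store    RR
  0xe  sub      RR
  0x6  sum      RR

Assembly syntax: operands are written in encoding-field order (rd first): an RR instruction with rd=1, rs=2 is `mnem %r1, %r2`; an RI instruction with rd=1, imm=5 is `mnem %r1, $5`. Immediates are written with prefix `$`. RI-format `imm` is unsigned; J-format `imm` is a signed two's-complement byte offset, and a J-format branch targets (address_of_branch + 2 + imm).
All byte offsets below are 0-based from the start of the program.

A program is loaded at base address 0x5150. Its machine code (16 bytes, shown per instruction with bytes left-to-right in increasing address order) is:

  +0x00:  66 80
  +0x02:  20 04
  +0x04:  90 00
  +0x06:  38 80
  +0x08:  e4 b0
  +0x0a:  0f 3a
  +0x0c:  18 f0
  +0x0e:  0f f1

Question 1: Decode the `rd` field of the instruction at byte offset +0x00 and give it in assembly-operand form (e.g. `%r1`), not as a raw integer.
off 0x00: read 66 80 as big → 0x6680
  opcode bits[15:12]=0x6: sum/RR
  [11:8] rd=6 = %r6
  [7:4] rs=8 = %r8

%r6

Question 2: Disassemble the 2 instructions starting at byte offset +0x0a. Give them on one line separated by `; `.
off 0x0a: read 0f 3a as big → 0x0f3a
  opcode bits[15:12]=0x0: cpi/RI
  rd: (w>>8)&0xf=0xf → %r15
  imm: (w>>0)&0xff=0x3a → $58
off 0x0c: read 18 f0 as big → 0x18f0
  opcode bits[15:12]=0x1: store/RR
  rd: (w>>8)&0xf=0x8 → %r8
  rs: (w>>4)&0xf=0xf → %r15

cpi %r15, $58; store %r8, %r15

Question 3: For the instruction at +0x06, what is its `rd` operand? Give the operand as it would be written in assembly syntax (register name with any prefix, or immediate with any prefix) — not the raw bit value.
+0x06: 38 80 ⇒ word 0x3880 (big)
  top 4b → 0x3 → ld [RR]
  [11:8] rd=8 = %r8
  [7:4] rs=8 = %r8

%r8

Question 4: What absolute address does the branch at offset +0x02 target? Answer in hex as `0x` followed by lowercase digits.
0x5158

[02] 20 04 → 0x2004
  op=0x2004>>12=0x2 ⇒ bl (J)
  imm: (w>>0)&0xfff=0x4 → $4
  target = base 0x5150 + off 0x02 + 2 + imm 4 = 0x5158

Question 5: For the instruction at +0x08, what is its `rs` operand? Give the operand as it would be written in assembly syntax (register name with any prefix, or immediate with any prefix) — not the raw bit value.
%r11

+0x08: e4 b0 ⇒ word 0xe4b0 (big)
  opcode bits[15:12]=0xe: sub/RR
  rd: (w>>8)&0xf=0x4 → %r4
  rs: (w>>4)&0xf=0xb → %r11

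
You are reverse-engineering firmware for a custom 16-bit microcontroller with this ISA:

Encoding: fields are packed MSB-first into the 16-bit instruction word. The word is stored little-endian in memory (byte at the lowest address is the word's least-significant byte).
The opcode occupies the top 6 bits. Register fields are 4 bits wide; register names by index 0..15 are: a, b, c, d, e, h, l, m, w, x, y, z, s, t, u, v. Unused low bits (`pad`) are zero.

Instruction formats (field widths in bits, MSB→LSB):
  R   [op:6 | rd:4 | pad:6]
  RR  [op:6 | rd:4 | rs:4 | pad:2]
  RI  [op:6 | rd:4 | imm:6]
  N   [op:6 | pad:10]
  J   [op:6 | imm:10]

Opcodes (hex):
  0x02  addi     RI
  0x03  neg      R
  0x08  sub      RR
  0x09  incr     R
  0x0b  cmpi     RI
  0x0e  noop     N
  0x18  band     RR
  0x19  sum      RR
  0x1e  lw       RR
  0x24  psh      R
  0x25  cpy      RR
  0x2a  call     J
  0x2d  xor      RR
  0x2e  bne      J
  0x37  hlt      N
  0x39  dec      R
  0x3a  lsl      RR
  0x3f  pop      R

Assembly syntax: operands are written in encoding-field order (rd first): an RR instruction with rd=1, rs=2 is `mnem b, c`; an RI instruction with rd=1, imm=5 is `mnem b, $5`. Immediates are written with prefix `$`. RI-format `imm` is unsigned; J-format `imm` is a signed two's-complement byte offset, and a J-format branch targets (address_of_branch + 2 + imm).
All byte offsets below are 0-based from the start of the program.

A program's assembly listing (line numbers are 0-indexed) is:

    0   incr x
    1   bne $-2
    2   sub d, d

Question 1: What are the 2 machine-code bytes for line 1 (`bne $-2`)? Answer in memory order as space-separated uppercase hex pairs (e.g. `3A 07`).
FE BB

1. bne fields op=0x2e:6|imm=-2:10 → word bbfeh → fe bb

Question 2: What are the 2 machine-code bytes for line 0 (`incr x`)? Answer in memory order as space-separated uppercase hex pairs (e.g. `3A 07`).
L0: incr op=0x9:6|rd=9:4|pad=0:6 ⇒ 0x2640 ⇒ little 40 26

40 26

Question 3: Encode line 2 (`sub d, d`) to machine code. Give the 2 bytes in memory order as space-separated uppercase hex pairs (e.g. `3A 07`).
line 2 (sub): pack op=0x8:6|rd=3:4|rs=3:4|pad=0:2 = 0x20cc; little→ cc 20

CC 20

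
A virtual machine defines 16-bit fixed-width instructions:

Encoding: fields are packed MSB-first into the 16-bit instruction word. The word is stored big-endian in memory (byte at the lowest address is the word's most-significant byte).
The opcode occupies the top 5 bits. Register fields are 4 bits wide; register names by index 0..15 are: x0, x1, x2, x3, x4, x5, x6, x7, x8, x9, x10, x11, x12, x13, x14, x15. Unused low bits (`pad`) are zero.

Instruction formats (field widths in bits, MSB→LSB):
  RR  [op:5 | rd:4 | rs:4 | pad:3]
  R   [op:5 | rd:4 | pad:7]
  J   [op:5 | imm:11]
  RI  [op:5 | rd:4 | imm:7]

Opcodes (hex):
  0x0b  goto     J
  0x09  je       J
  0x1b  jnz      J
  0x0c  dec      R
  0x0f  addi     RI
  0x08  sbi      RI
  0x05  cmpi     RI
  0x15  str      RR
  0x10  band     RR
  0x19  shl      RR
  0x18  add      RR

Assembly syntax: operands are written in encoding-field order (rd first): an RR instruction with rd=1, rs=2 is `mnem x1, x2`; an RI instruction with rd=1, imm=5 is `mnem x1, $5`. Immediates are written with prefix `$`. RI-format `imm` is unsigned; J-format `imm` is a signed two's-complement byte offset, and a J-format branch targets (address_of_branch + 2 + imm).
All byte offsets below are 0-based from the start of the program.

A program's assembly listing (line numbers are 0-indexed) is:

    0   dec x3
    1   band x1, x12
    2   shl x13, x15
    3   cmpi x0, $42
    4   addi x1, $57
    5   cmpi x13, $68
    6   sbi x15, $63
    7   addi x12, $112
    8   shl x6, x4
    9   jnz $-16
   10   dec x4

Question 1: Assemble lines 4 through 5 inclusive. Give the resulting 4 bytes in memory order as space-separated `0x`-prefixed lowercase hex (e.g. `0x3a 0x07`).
0x78 0xb9 0x2e 0xc4

4. addi fields op=0xf:5|rd=1:4|imm=57:7 → word 78b9h → 78 b9
5. cmpi fields op=0x5:5|rd=13:4|imm=68:7 → word 2ec4h → 2e c4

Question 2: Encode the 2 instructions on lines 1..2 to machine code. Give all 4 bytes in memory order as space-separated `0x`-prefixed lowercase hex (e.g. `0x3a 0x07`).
0x80 0xe0 0xce 0xf8

line 1 (band): pack op=0x10:5|rd=1:4|rs=12:4|pad=0:3 = 0x80e0; big→ 80 e0
line 2 (shl): pack op=0x19:5|rd=13:4|rs=15:4|pad=0:3 = 0xcef8; big→ ce f8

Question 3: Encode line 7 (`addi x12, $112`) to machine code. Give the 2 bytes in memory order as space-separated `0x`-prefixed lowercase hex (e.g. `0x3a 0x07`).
L7: addi op=0xf:5|rd=12:4|imm=112:7 ⇒ 0x7e70 ⇒ big 7e 70

0x7e 0x70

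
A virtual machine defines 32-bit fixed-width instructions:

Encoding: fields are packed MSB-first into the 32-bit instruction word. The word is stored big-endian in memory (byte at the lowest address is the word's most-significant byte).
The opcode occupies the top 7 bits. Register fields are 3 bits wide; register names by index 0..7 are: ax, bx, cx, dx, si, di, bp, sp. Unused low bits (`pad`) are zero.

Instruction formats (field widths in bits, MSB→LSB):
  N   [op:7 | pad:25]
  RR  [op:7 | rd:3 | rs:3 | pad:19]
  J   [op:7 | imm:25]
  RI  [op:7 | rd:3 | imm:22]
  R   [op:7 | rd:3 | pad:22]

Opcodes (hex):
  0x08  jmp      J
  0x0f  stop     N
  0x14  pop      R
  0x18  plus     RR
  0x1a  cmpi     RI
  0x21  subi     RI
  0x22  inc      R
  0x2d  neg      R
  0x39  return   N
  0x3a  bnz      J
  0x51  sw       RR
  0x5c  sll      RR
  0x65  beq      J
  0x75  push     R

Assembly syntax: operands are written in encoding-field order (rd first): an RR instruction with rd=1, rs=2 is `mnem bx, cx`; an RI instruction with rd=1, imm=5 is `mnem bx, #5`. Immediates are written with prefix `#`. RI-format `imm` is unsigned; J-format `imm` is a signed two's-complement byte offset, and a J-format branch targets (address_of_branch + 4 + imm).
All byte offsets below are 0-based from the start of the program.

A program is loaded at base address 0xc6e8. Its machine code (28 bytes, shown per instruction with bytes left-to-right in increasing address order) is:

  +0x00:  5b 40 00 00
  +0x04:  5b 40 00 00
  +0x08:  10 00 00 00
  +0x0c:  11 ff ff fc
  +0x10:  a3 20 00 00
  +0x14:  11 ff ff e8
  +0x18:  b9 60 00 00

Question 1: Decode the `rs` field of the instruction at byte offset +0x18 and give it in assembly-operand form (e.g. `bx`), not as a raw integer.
si

@+18  big-endian(b9 60 00 00) = 0xb9600000
  top 7b → 0x5c → sll [RR]
  rd: (w>>22)&0x7=0x5 → di
  rs: (w>>19)&0x7=0x4 → si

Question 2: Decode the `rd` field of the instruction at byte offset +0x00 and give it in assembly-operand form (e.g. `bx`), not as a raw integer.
di

[00] 5b 40 00 00 → 0x5b400000
  op=0x5b400000>>25=0x2d ⇒ neg (R)
  rd@[24:22]=0x5 ⇒ di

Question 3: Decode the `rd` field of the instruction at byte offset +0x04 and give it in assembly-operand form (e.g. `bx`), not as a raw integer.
[04] 5b 40 00 00 → 0x5b400000
  top 7b → 0x2d → neg [R]
  [24:22] rd=5 = di

di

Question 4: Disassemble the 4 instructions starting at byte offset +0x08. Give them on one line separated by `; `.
jmp #0; jmp #-4; sw si, si; jmp #-24

[08] 10 00 00 00 → 0x10000000
  op=0x10000000>>25=0x8 ⇒ jmp (J)
  imm@[24:0]=0x0 ⇒ #0
[0c] 11 ff ff fc → 0x11fffffc
  op=0x11fffffc>>25=0x8 ⇒ jmp (J)
  imm@[24:0]=0x1fffffc (s25→-4) ⇒ #-4
[10] a3 20 00 00 → 0xa3200000
  op=0xa3200000>>25=0x51 ⇒ sw (RR)
  rd@[24:22]=0x4 ⇒ si
  rs@[21:19]=0x4 ⇒ si
[14] 11 ff ff e8 → 0x11ffffe8
  op=0x11ffffe8>>25=0x8 ⇒ jmp (J)
  imm@[24:0]=0x1ffffe8 (s25→-24) ⇒ #-24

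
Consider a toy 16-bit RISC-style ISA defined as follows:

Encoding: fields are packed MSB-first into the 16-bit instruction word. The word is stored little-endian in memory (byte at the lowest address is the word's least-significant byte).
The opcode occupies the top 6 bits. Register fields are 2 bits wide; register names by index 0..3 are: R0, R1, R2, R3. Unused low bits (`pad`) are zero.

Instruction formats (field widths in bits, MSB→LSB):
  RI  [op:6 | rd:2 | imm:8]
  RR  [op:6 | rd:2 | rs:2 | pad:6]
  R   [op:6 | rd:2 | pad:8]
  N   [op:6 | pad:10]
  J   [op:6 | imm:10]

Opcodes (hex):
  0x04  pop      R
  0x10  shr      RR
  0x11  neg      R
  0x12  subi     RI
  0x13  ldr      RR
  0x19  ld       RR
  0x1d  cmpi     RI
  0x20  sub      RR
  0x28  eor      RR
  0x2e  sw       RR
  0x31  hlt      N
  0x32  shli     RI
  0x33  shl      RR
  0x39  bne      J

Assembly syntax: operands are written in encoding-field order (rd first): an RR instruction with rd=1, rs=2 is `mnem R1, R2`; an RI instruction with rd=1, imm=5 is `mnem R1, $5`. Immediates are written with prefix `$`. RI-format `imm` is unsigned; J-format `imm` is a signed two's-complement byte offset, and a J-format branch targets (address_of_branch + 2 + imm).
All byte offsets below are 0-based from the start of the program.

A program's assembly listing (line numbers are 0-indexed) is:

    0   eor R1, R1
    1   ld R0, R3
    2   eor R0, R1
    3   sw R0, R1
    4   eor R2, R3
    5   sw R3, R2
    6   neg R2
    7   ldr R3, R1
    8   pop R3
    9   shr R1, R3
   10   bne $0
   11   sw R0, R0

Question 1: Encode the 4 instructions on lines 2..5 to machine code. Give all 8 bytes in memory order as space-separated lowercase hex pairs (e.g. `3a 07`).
line 2 (eor): pack op=0x28:6|rd=0:2|rs=1:2|pad=0:6 = 0xa040; little→ 40 a0
line 3 (sw): pack op=0x2e:6|rd=0:2|rs=1:2|pad=0:6 = 0xb840; little→ 40 b8
line 4 (eor): pack op=0x28:6|rd=2:2|rs=3:2|pad=0:6 = 0xa2c0; little→ c0 a2
line 5 (sw): pack op=0x2e:6|rd=3:2|rs=2:2|pad=0:6 = 0xbb80; little→ 80 bb

40 a0 40 b8 c0 a2 80 bb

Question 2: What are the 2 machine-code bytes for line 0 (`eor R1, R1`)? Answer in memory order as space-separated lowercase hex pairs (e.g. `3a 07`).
40 a1

0. eor fields op=0x28:6|rd=1:2|rs=1:2|pad=0:6 → word a140h → 40 a1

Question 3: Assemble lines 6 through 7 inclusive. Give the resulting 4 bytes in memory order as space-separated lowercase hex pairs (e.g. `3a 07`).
00 46 40 4f

L6: neg op=0x11:6|rd=2:2|pad=0:8 ⇒ 0x4600 ⇒ little 00 46
L7: ldr op=0x13:6|rd=3:2|rs=1:2|pad=0:6 ⇒ 0x4f40 ⇒ little 40 4f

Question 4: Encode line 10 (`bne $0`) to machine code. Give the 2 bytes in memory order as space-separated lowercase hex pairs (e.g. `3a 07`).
00 e4

L10: bne op=0x39:6|imm=0:10 ⇒ 0xe400 ⇒ little 00 e4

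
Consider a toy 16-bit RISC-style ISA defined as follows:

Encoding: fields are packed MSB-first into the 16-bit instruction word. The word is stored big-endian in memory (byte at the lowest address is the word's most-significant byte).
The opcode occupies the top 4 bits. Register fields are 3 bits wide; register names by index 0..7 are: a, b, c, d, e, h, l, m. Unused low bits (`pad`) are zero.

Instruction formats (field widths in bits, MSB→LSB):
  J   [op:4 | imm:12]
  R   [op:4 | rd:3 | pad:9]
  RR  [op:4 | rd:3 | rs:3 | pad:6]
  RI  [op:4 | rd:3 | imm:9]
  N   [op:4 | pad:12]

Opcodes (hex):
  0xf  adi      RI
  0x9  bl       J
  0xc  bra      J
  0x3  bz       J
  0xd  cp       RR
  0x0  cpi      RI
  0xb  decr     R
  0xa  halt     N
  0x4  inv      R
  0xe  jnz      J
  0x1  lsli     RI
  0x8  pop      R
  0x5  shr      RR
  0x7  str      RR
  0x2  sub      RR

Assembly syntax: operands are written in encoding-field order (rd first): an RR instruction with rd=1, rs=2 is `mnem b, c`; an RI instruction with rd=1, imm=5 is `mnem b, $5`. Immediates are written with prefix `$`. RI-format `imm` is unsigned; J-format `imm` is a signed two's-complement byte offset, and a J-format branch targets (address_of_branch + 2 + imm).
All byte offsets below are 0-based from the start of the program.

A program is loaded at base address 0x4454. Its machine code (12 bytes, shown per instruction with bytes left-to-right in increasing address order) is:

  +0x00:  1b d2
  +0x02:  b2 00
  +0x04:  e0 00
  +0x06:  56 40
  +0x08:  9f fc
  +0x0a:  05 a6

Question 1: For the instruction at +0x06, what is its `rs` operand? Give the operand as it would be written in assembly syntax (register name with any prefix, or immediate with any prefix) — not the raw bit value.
+0x06: 56 40 ⇒ word 0x5640 (big)
  top 4b → 0x5 → shr [RR]
  rd: (w>>9)&0x7=0x3 → d
  rs: (w>>6)&0x7=0x1 → b

b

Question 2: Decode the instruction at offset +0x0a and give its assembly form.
cpi c, $422

[0a] 05 a6 → 0x05a6
  op=0x05a6>>12=0x0 ⇒ cpi (RI)
  rd@[11:9]=0x2 ⇒ c
  imm@[8:0]=0x1a6 ⇒ $422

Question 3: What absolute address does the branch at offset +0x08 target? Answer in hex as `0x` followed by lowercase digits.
0x445a

[08] 9f fc → 0x9ffc
  top 4b → 0x9 → bl [J]
  imm@[11:0]=0xffc (s12→-4) ⇒ $-4
  target = base 0x4454 + off 0x08 + 2 + imm -4 = 0x445a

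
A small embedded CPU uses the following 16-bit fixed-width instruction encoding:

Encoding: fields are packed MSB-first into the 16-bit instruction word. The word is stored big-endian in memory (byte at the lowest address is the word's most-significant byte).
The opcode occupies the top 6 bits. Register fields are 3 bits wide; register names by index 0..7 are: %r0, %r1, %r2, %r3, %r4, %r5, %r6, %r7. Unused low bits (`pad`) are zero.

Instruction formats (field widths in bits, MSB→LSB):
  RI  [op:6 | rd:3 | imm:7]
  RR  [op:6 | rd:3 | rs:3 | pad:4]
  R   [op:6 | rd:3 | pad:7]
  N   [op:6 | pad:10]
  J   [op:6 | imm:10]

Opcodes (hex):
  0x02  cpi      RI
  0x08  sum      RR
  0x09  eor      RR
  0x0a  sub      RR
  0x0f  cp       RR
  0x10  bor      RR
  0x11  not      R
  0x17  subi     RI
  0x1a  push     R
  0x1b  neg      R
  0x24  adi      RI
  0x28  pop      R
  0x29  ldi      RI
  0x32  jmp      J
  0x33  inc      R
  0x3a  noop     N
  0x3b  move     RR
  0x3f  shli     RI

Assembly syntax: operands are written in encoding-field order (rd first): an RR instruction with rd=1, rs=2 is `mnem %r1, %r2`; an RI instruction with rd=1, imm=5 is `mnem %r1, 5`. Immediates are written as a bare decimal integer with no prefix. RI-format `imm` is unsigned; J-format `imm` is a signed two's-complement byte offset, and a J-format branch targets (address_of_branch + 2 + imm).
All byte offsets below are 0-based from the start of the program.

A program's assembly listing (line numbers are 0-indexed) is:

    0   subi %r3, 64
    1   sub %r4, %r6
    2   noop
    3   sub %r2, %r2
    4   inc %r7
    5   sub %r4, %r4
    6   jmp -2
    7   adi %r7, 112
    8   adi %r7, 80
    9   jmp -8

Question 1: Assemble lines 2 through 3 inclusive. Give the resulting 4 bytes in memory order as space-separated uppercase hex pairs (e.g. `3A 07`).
E8 00 29 20

2. noop fields op=0x3a:6|pad=0:10 → word e800h → e8 00
3. sub fields op=0xa:6|rd=2:3|rs=2:3|pad=0:4 → word 2920h → 29 20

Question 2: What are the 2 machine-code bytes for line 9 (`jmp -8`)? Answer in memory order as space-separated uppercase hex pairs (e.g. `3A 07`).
L9: jmp op=0x32:6|imm=-8:10 ⇒ 0xcbf8 ⇒ big cb f8

CB F8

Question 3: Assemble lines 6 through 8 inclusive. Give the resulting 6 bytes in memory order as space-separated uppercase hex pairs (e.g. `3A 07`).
CB FE 93 F0 93 D0

6. jmp fields op=0x32:6|imm=-2:10 → word cbfeh → cb fe
7. adi fields op=0x24:6|rd=7:3|imm=112:7 → word 93f0h → 93 f0
8. adi fields op=0x24:6|rd=7:3|imm=80:7 → word 93d0h → 93 d0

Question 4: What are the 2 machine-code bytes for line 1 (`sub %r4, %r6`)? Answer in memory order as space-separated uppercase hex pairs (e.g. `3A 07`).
2A 60

1. sub fields op=0xa:6|rd=4:3|rs=6:3|pad=0:4 → word 2a60h → 2a 60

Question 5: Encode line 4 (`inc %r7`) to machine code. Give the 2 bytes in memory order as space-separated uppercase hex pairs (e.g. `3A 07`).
L4: inc op=0x33:6|rd=7:3|pad=0:7 ⇒ 0xcf80 ⇒ big cf 80

CF 80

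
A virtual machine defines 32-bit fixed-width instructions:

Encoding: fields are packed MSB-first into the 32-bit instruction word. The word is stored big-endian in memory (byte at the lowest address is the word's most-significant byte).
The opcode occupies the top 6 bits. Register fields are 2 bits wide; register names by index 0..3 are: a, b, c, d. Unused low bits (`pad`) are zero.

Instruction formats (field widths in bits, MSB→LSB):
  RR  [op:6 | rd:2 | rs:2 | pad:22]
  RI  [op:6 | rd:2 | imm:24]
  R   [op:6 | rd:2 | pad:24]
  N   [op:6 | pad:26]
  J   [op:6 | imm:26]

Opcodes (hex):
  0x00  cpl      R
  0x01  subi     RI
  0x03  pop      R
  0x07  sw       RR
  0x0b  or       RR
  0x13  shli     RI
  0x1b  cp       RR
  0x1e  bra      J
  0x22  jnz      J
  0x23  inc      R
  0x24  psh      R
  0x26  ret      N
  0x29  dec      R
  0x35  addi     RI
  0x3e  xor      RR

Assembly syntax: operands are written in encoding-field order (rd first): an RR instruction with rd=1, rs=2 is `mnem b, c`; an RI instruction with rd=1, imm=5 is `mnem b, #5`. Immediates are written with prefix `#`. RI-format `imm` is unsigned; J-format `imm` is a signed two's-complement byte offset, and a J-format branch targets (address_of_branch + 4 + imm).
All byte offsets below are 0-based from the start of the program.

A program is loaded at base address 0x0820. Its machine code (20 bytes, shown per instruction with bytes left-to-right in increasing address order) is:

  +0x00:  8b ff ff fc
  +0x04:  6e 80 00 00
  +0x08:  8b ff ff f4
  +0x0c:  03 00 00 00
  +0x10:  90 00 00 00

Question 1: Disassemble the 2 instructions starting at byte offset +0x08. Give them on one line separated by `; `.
[08] 8b ff ff f4 → 0x8bfffff4
  op=0x8bfffff4>>26=0x22 ⇒ jnz (J)
  imm: (w>>0)&0x3ffffff=0x3fffff4 (s26→-12) → #-12
[0c] 03 00 00 00 → 0x03000000
  op=0x03000000>>26=0x0 ⇒ cpl (R)
  rd: (w>>24)&0x3=0x3 → d

jnz #-12; cpl d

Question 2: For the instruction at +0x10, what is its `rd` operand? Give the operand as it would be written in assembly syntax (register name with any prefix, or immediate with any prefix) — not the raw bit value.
a

+0x10: 90 00 00 00 ⇒ word 0x90000000 (big)
  opcode bits[31:26]=0x24: psh/R
  [25:24] rd=0 = a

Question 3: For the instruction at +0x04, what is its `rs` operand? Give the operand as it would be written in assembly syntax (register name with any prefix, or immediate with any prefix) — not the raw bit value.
off 0x04: read 6e 80 00 00 as big → 0x6e800000
  opcode bits[31:26]=0x1b: cp/RR
  rd: (w>>24)&0x3=0x2 → c
  rs: (w>>22)&0x3=0x2 → c

c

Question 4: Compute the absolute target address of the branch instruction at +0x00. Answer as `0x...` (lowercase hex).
0x0820

off 0x00: read 8b ff ff fc as big → 0x8bfffffc
  opcode bits[31:26]=0x22: jnz/J
  [25:0] imm=67108860 (s26→-4) = #-4
  target = base 0x0820 + off 0x00 + 4 + imm -4 = 0x0820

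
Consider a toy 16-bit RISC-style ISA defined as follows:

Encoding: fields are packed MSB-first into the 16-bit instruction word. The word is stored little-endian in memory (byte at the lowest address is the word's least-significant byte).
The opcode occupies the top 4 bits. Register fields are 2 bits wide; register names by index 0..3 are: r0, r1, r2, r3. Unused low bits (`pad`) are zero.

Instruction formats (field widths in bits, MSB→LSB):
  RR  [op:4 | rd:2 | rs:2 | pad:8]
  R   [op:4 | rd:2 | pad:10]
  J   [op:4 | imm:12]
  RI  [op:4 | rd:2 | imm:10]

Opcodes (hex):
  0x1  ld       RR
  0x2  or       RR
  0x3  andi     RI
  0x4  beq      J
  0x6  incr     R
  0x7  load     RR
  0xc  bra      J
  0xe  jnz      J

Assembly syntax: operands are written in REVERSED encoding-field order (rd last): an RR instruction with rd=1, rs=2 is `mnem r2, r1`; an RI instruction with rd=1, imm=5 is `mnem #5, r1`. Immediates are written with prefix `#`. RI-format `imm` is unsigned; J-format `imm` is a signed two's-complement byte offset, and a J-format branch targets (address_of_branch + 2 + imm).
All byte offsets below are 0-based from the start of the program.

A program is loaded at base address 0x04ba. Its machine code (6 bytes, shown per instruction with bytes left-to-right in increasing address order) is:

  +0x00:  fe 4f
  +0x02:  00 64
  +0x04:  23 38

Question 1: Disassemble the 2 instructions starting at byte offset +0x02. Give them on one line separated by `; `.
[02] 00 64 → 0x6400
  opcode bits[15:12]=0x6: incr/R
  rd@[11:10]=0x1 ⇒ r1
[04] 23 38 → 0x3823
  opcode bits[15:12]=0x3: andi/RI
  rd@[11:10]=0x2 ⇒ r2
  imm@[9:0]=0x23 ⇒ #35

incr r1; andi #35, r2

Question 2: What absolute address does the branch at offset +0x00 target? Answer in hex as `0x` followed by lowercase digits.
off 0x00: read fe 4f as little → 0x4ffe
  top 4b → 0x4 → beq [J]
  imm: (w>>0)&0xfff=0xffe (s12→-2) → #-2
  target = base 0x04ba + off 0x00 + 2 + imm -2 = 0x04ba

0x04ba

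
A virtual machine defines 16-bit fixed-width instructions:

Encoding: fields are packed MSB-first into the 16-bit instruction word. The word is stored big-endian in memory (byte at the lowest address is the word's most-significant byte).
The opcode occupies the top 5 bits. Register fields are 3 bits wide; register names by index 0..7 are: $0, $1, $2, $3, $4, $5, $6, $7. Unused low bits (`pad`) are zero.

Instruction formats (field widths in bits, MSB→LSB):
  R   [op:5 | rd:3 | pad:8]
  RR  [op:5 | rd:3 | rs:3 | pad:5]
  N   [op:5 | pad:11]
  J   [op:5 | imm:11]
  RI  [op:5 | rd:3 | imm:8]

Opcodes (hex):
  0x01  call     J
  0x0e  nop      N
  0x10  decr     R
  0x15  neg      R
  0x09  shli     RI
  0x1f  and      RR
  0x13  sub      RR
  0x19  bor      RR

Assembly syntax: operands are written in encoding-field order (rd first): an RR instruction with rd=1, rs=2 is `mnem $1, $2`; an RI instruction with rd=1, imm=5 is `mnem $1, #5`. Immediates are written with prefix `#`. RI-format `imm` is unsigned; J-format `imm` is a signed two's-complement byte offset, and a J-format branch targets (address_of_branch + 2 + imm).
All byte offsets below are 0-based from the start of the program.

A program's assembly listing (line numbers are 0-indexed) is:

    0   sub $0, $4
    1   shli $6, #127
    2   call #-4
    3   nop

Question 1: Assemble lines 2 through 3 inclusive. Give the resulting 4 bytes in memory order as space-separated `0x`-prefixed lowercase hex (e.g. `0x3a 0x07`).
0x0f 0xfc 0x70 0x00

2. call fields op=0x1:5|imm=-4:11 → word 0ffch → 0f fc
3. nop fields op=0xe:5|pad=0:11 → word 7000h → 70 00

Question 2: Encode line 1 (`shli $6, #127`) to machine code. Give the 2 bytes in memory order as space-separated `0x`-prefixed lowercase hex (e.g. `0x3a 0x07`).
0x4e 0x7f

L1: shli op=0x9:5|rd=6:3|imm=127:8 ⇒ 0x4e7f ⇒ big 4e 7f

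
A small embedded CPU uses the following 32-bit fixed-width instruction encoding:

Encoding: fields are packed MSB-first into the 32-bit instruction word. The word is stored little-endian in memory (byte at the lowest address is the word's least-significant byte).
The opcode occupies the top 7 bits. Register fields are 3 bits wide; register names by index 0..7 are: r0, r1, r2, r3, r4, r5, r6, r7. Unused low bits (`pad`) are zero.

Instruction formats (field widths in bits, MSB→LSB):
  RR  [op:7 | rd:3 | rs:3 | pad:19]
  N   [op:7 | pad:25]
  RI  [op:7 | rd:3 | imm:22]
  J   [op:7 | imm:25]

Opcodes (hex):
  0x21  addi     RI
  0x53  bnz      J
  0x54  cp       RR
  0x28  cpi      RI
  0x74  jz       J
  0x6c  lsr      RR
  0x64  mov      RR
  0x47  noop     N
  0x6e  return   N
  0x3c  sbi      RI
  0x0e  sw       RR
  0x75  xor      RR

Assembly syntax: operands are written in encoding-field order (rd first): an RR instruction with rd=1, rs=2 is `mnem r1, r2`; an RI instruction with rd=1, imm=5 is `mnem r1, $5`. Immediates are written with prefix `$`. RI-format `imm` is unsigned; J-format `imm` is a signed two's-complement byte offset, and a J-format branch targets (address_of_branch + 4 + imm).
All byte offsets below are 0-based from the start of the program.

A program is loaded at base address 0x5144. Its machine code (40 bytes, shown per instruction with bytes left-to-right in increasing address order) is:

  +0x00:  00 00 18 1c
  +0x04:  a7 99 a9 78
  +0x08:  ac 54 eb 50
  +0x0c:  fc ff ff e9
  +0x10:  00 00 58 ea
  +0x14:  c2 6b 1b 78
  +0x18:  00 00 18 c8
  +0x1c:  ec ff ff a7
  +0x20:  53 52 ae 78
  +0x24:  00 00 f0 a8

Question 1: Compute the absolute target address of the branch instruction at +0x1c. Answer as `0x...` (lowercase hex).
0x5150

off 0x1c: read ec ff ff a7 as little → 0xa7ffffec
  top 7b → 0x53 → bnz [J]
  imm@[24:0]=0x1ffffec (s25→-20) ⇒ $-20
  target = base 0x5144 + off 0x1c + 4 + imm -20 = 0x5150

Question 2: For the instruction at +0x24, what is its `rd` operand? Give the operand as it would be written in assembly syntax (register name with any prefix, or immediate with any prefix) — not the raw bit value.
@+24  little-endian(00 00 f0 a8) = 0xa8f00000
  opcode bits[31:25]=0x54: cp/RR
  rd: (w>>22)&0x7=0x3 → r3
  rs: (w>>19)&0x7=0x6 → r6

r3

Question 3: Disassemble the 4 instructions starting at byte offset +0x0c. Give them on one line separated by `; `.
jz $-4; xor r1, r3; sbi r0, $1797058; mov r0, r3

[0c] fc ff ff e9 → 0xe9fffffc
  top 7b → 0x74 → jz [J]
  imm: (w>>0)&0x1ffffff=0x1fffffc (s25→-4) → $-4
[10] 00 00 58 ea → 0xea580000
  top 7b → 0x75 → xor [RR]
  rd: (w>>22)&0x7=0x1 → r1
  rs: (w>>19)&0x7=0x3 → r3
[14] c2 6b 1b 78 → 0x781b6bc2
  top 7b → 0x3c → sbi [RI]
  rd: (w>>22)&0x7=0x0 → r0
  imm: (w>>0)&0x3fffff=0x1b6bc2 → $1797058
[18] 00 00 18 c8 → 0xc8180000
  top 7b → 0x64 → mov [RR]
  rd: (w>>22)&0x7=0x0 → r0
  rs: (w>>19)&0x7=0x3 → r3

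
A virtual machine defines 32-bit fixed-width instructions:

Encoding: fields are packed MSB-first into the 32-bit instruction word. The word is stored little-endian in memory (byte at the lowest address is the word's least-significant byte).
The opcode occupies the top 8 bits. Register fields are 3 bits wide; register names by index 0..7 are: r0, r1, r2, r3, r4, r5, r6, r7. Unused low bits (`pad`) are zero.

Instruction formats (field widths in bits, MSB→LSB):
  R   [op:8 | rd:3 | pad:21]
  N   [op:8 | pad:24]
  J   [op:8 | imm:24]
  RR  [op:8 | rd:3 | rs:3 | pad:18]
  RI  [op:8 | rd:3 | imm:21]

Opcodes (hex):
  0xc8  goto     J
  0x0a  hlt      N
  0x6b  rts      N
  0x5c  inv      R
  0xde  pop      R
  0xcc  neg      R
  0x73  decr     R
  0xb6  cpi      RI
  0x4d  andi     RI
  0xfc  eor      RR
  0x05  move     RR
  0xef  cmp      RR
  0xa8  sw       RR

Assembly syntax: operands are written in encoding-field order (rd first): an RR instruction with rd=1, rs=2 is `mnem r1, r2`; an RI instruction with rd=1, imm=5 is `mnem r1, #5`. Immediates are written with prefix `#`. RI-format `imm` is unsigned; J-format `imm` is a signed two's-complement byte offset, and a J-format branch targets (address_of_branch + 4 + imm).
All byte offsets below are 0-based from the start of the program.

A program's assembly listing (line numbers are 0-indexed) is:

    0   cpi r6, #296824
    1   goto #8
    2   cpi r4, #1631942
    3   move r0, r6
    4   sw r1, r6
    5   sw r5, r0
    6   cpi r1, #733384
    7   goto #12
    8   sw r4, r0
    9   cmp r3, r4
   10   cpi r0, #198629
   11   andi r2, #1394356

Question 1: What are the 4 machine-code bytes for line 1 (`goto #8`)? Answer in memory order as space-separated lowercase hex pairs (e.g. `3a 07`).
08 00 00 c8

line 1 (goto): pack op=0xc8:8|imm=8:24 = 0xc8000008; little→ 08 00 00 c8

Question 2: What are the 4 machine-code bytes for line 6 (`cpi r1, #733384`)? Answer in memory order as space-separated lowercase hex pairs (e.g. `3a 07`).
c8 30 2b b6

6. cpi fields op=0xb6:8|rd=1:3|imm=733384:21 → word b62b30c8h → c8 30 2b b6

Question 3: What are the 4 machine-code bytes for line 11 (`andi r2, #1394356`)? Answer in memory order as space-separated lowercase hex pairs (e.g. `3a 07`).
b4 46 55 4d

L11: andi op=0x4d:8|rd=2:3|imm=1394356:21 ⇒ 0x4d5546b4 ⇒ little b4 46 55 4d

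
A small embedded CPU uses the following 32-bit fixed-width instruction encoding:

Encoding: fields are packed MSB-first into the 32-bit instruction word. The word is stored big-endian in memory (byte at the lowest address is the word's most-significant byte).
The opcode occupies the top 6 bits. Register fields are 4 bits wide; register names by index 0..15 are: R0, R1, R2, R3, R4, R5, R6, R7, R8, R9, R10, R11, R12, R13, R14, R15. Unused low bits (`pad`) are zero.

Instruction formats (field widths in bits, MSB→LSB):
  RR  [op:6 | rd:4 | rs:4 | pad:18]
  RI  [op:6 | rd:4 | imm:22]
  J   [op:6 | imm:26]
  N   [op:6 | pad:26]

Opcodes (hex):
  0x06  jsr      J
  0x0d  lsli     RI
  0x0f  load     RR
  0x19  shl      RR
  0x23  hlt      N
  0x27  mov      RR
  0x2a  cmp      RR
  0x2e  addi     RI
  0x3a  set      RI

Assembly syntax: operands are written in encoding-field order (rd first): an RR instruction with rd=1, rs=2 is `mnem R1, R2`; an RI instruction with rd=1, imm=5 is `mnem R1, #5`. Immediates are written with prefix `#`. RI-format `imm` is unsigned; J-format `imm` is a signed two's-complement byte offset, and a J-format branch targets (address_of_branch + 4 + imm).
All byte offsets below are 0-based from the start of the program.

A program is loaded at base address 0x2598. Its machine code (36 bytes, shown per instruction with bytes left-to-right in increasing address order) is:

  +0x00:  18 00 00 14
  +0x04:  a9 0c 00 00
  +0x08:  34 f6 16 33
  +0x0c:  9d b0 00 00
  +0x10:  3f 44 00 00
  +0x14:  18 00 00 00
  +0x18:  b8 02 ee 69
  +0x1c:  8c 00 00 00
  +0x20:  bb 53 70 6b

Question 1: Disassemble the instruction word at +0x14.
jsr #0

+0x14: 18 00 00 00 ⇒ word 0x18000000 (big)
  op=0x18000000>>26=0x6 ⇒ jsr (J)
  imm: (w>>0)&0x3ffffff=0x0 → #0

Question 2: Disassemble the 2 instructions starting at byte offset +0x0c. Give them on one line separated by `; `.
mov R6, R12; load R13, R1

[0c] 9d b0 00 00 → 0x9db00000
  opcode bits[31:26]=0x27: mov/RR
  [25:22] rd=6 = R6
  [21:18] rs=12 = R12
[10] 3f 44 00 00 → 0x3f440000
  opcode bits[31:26]=0xf: load/RR
  [25:22] rd=13 = R13
  [21:18] rs=1 = R1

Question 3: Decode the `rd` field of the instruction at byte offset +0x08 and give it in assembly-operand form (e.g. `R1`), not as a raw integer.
R3

@+08  big-endian(34 f6 16 33) = 0x34f61633
  opcode bits[31:26]=0xd: lsli/RI
  [25:22] rd=3 = R3
  [21:0] imm=3544627 = #3544627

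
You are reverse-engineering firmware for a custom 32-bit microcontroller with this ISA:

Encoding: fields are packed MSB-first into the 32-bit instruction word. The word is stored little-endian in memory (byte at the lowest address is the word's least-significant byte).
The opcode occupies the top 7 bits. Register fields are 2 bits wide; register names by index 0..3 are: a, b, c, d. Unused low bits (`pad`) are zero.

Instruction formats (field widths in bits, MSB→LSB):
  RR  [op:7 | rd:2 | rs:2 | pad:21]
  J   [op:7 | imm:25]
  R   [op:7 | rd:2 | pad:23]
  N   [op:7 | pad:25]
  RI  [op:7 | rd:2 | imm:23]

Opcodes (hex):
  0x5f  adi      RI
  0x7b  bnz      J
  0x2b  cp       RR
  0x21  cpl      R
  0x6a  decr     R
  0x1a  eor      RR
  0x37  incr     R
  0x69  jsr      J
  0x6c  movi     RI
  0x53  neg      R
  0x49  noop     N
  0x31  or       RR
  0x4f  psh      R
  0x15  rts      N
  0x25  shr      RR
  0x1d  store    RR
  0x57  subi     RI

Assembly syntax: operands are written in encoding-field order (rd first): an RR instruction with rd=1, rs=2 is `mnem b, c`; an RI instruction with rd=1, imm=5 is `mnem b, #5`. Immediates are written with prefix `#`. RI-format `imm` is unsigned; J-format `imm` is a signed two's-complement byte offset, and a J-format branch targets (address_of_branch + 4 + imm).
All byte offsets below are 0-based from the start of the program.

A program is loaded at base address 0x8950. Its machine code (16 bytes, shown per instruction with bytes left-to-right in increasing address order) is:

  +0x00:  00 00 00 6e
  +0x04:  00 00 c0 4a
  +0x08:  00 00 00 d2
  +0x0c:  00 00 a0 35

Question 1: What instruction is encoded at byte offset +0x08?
off 0x08: read 00 00 00 d2 as little → 0xd2000000
  op=0xd2000000>>25=0x69 ⇒ jsr (J)
  [24:0] imm=0 = #0

jsr #0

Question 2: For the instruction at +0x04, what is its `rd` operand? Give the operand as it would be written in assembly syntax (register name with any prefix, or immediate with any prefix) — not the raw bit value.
b

+0x04: 00 00 c0 4a ⇒ word 0x4ac00000 (little)
  top 7b → 0x25 → shr [RR]
  rd@[24:23]=0x1 ⇒ b
  rs@[22:21]=0x2 ⇒ c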